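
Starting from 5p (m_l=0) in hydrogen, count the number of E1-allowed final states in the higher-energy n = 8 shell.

E1 requires Δl = ±1, so l_f ∈ {0, 2}; with 0 ≤ l_f ≤ n_f−1 = 7, the allowed l_f values are {0, 2}.
For l_f = 0: m_f ∈ {m_i−1, m_i, m_i+1} ∩ [−0, 0] = {0} → 1 state.
For l_f = 2: m_f ∈ {m_i−1, m_i, m_i+1} ∩ [−2, 2] = {-1, 0, 1} → 3 states.
Total: 4.

4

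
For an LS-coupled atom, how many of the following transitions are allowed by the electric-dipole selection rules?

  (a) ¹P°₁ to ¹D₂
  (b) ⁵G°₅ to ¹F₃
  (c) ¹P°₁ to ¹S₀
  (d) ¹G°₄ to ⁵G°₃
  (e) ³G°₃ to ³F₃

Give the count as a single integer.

(a) allowed
(b) forbidden (ΔS, ΔJ fail)
(c) allowed
(d) forbidden (parity, ΔS fail)
(e) allowed
Total allowed: 3 of 5.

3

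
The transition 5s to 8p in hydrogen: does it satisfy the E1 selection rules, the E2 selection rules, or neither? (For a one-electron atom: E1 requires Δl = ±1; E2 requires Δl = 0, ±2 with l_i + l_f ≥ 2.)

E1

Δl = 1 − 0 = +1; l_i + l_f = 1.
E1 (Δl = ±1): satisfied.
E2 (Δl = 0,±2, l_i+l_f ≥ 2): not satisfied.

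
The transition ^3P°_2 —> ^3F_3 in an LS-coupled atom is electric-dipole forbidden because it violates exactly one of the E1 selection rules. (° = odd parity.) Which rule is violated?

Parity must change: odd → even — ✓.
ΔS = 0: S: 1 → 1 — ✓.
ΔL = 0, ±1 (not L=0↔0): L: 1 → 3, ΔL = +2 — ✗.
ΔJ = 0, ±1 (not J=0↔0): J: 2 → 3, ΔJ = +1 — ✓.

the ΔL = 0, ±1 rule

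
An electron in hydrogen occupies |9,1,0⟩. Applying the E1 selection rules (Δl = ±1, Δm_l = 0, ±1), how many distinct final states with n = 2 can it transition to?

E1 requires Δl = ±1, so l_f ∈ {0, 2}; with 0 ≤ l_f ≤ n_f−1 = 1, the allowed l_f values are {0}.
For l_f = 0: m_f ∈ {m_i−1, m_i, m_i+1} ∩ [−0, 0] = {0} → 1 state.
Total: 1.

1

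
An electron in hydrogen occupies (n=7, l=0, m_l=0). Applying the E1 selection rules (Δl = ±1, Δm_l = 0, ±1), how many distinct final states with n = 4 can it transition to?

E1 requires Δl = ±1, so l_f ∈ {-1, 1}; with 0 ≤ l_f ≤ n_f−1 = 3, the allowed l_f values are {1}.
For l_f = 1: m_f ∈ {m_i−1, m_i, m_i+1} ∩ [−1, 1] = {-1, 0, 1} → 3 states.
Total: 3.

3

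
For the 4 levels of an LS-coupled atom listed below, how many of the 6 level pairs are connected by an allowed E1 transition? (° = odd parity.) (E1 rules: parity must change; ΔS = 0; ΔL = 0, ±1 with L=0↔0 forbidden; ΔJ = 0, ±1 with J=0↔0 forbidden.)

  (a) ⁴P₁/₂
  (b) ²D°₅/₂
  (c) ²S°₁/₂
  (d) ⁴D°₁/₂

1

(a)–(b): forbidden (ΔS, ΔJ).
(a)–(c): forbidden (ΔS).
(a)–(d): allowed.
(b)–(c): forbidden (parity, ΔL, ΔJ).
(b)–(d): forbidden (parity, ΔS, ΔJ).
(c)–(d): forbidden (parity, ΔS, ΔL).
Allowed pairs: 1 of 6.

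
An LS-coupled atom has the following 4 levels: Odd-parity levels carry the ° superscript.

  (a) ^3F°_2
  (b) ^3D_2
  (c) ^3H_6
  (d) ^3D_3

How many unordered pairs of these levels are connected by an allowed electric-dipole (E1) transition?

2

(a)–(b): allowed.
(a)–(c): forbidden (ΔL, ΔJ).
(a)–(d): allowed.
(b)–(c): forbidden (parity, ΔL, ΔJ).
(b)–(d): forbidden (parity).
(c)–(d): forbidden (parity, ΔL, ΔJ).
Allowed pairs: 2 of 6.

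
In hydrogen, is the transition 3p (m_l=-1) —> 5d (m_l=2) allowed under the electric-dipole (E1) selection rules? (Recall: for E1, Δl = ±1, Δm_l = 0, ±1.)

forbidden

Initial l = 1, final l = 2, so Δl = +1. E1 requires Δl = ±1: passes.
m_l: -1 → 2 (Δm_l = +3). |Δm_l| ≤ 1 fails.
The transition is electric-dipole forbidden.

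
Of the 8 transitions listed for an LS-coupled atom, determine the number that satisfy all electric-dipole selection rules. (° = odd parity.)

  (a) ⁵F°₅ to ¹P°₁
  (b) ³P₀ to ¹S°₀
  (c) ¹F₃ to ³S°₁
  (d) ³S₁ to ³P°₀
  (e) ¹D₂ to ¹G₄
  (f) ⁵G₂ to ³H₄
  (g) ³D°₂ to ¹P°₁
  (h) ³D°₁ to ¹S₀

(a) forbidden (parity, ΔS, ΔL, ΔJ fail)
(b) forbidden (ΔS, ΔJ fail)
(c) forbidden (ΔS, ΔL, ΔJ fail)
(d) allowed
(e) forbidden (parity, ΔL, ΔJ fail)
(f) forbidden (parity, ΔS, ΔJ fail)
(g) forbidden (parity, ΔS fail)
(h) forbidden (ΔS, ΔL fail)
Total allowed: 1 of 8.

1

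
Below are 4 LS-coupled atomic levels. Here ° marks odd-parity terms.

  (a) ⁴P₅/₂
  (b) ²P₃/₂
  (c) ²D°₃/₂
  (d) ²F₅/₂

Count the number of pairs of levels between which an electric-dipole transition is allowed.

(a)–(b): forbidden (parity, ΔS).
(a)–(c): forbidden (ΔS).
(a)–(d): forbidden (parity, ΔS, ΔL).
(b)–(c): allowed.
(b)–(d): forbidden (parity, ΔL).
(c)–(d): allowed.
Allowed pairs: 2 of 6.

2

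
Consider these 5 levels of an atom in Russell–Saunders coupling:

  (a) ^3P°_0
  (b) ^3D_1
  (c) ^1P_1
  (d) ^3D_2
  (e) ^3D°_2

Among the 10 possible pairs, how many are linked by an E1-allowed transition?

(a)–(b): allowed.
(a)–(c): forbidden (ΔS).
(a)–(d): forbidden (ΔJ).
(a)–(e): forbidden (parity, ΔJ).
(b)–(c): forbidden (parity, ΔS).
(b)–(d): forbidden (parity).
(b)–(e): allowed.
(c)–(d): forbidden (parity, ΔS).
(c)–(e): forbidden (ΔS).
(d)–(e): allowed.
Allowed pairs: 3 of 10.

3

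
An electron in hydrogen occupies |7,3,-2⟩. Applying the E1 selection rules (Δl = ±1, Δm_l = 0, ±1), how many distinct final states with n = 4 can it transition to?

2

E1 requires Δl = ±1, so l_f ∈ {2, 4}; with 0 ≤ l_f ≤ n_f−1 = 3, the allowed l_f values are {2}.
For l_f = 2: m_f ∈ {m_i−1, m_i, m_i+1} ∩ [−2, 2] = {-2, -1} → 2 states.
Total: 2.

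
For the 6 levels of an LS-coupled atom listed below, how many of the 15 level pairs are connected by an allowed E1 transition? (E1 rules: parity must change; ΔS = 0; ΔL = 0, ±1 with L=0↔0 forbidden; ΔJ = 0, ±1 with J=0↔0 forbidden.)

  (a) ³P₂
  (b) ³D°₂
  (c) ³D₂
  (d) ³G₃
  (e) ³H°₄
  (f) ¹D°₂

3

(a)–(b): allowed.
(a)–(c): forbidden (parity).
(a)–(d): forbidden (parity, ΔL).
(a)–(e): forbidden (ΔL, ΔJ).
(a)–(f): forbidden (ΔS).
(b)–(c): allowed.
(b)–(d): forbidden (ΔL).
(b)–(e): forbidden (parity, ΔL, ΔJ).
(b)–(f): forbidden (parity, ΔS).
(c)–(d): forbidden (parity, ΔL).
(c)–(e): forbidden (ΔL, ΔJ).
(c)–(f): forbidden (ΔS).
(d)–(e): allowed.
(d)–(f): forbidden (ΔS, ΔL).
(e)–(f): forbidden (parity, ΔS, ΔL, ΔJ).
Allowed pairs: 3 of 15.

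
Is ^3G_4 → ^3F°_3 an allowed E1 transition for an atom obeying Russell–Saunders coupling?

allowed

Reading off the term symbols: S 1→1, L 4→3, J 4→3, parity even→odd.
Parity must change: even → odd — ✓.
ΔS = 0: S: 1 → 1 — ✓.
ΔL = 0, ±1 (not L=0↔0): L: 4 → 3, ΔL = -1 — ✓.
ΔJ = 0, ±1 (not J=0↔0): J: 4 → 3, ΔJ = -1 — ✓.
All four E1 rules are satisfied.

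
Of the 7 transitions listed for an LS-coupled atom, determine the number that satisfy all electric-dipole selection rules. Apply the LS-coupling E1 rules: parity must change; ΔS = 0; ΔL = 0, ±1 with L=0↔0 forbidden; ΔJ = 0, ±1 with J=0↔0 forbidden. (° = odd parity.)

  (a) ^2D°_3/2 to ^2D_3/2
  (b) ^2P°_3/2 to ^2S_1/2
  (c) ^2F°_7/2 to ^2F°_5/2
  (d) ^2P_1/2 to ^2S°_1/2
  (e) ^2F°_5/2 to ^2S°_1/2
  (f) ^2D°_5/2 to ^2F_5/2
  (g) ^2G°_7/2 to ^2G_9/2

5

(a) allowed
(b) allowed
(c) forbidden (parity fails)
(d) allowed
(e) forbidden (parity, ΔL, ΔJ fail)
(f) allowed
(g) allowed
Total allowed: 5 of 7.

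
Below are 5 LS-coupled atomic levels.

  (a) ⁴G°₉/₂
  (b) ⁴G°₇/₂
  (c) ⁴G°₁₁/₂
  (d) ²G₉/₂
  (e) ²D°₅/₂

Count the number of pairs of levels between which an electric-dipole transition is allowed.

0

(a)–(b): forbidden (parity).
(a)–(c): forbidden (parity).
(a)–(d): forbidden (ΔS).
(a)–(e): forbidden (parity, ΔS, ΔL, ΔJ).
(b)–(c): forbidden (parity, ΔJ).
(b)–(d): forbidden (ΔS).
(b)–(e): forbidden (parity, ΔS, ΔL).
(c)–(d): forbidden (ΔS).
(c)–(e): forbidden (parity, ΔS, ΔL, ΔJ).
(d)–(e): forbidden (ΔL, ΔJ).
Allowed pairs: 0 of 10.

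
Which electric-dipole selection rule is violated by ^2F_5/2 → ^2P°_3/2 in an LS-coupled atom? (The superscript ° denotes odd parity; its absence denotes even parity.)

Reading off the term symbols: S 1/2→1/2, L 3→1, J 5/2→3/2, parity even→odd.
Parity must change: even → odd — ok.
ΔS = 0: S: 1/2 → 1/2 — ok.
ΔL = 0, ±1 (not L=0↔0): L: 3 → 1, ΔL = -2 — fails.
ΔJ = 0, ±1 (not J=0↔0): J: 5/2 → 3/2, ΔJ = -1 — ok.

the ΔL = 0, ±1 rule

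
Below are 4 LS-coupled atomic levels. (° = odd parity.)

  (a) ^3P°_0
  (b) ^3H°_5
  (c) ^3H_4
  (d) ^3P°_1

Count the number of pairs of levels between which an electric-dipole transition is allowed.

1

(a)–(b): forbidden (parity, ΔL, ΔJ).
(a)–(c): forbidden (ΔL, ΔJ).
(a)–(d): forbidden (parity).
(b)–(c): allowed.
(b)–(d): forbidden (parity, ΔL, ΔJ).
(c)–(d): forbidden (ΔL, ΔJ).
Allowed pairs: 1 of 6.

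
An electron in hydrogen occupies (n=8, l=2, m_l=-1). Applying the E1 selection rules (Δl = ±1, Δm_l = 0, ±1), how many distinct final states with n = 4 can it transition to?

E1 requires Δl = ±1, so l_f ∈ {1, 3}; with 0 ≤ l_f ≤ n_f−1 = 3, the allowed l_f values are {1, 3}.
For l_f = 1: m_f ∈ {m_i−1, m_i, m_i+1} ∩ [−1, 1] = {-1, 0} → 2 states.
For l_f = 3: m_f ∈ {m_i−1, m_i, m_i+1} ∩ [−3, 3] = {-2, -1, 0} → 3 states.
Total: 5.

5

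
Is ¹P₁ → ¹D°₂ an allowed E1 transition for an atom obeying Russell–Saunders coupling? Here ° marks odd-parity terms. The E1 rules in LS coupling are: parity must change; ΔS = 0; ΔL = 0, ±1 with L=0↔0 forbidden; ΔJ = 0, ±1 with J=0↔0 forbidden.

allowed

Reading off the term symbols: S 0→0, L 1→2, J 1→2, parity even→odd.
Parity must change: even → odd — satisfied.
ΔS = 0: S: 0 → 0 — satisfied.
ΔL = 0, ±1 (not L=0↔0): L: 1 → 2, ΔL = +1 — satisfied.
ΔJ = 0, ±1 (not J=0↔0): J: 1 → 2, ΔJ = +1 — satisfied.
All four E1 rules are satisfied.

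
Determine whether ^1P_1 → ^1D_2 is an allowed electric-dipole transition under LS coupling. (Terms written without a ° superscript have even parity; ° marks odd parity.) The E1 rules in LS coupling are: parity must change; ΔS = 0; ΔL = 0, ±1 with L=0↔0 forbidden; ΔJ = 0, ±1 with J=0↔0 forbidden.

forbidden

Parity must change: even → even — violated.
ΔS = 0: S: 0 → 0 — satisfied.
ΔL = 0, ±1 (not L=0↔0): L: 1 → 2, ΔL = +1 — satisfied.
ΔJ = 0, ±1 (not J=0↔0): J: 1 → 2, ΔJ = +1 — satisfied.
Rule(s) violated: parity.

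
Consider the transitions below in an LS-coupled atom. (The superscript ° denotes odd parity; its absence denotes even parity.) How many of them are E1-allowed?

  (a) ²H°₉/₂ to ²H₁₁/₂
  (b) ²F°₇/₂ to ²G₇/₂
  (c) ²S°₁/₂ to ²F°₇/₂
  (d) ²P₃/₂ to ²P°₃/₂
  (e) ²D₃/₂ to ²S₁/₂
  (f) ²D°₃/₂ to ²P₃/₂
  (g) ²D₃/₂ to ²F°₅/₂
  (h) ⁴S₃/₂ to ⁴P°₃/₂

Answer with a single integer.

(a) allowed
(b) allowed
(c) forbidden (parity, ΔL, ΔJ fail)
(d) allowed
(e) forbidden (parity, ΔL fail)
(f) allowed
(g) allowed
(h) allowed
Total allowed: 6 of 8.

6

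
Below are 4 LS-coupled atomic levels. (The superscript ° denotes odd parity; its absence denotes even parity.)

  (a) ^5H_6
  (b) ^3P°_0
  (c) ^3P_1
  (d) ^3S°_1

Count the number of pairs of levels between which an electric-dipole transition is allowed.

2

(a)–(b): forbidden (ΔS, ΔL, ΔJ).
(a)–(c): forbidden (parity, ΔS, ΔL, ΔJ).
(a)–(d): forbidden (ΔS, ΔL, ΔJ).
(b)–(c): allowed.
(b)–(d): forbidden (parity).
(c)–(d): allowed.
Allowed pairs: 2 of 6.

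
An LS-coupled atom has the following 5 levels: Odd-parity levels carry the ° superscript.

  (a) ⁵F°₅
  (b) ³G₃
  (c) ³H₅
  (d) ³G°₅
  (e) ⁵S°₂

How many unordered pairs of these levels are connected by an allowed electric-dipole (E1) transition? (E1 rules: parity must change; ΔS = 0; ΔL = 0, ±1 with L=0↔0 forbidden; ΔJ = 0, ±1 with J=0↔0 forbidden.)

(a)–(b): forbidden (ΔS, ΔJ).
(a)–(c): forbidden (ΔS, ΔL).
(a)–(d): forbidden (parity, ΔS).
(a)–(e): forbidden (parity, ΔL, ΔJ).
(b)–(c): forbidden (parity, ΔJ).
(b)–(d): forbidden (ΔJ).
(b)–(e): forbidden (ΔS, ΔL).
(c)–(d): allowed.
(c)–(e): forbidden (ΔS, ΔL, ΔJ).
(d)–(e): forbidden (parity, ΔS, ΔL, ΔJ).
Allowed pairs: 1 of 10.

1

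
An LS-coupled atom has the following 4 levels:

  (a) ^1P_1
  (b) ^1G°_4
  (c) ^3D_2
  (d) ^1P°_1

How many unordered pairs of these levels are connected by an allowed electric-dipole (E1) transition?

1

(a)–(b): forbidden (ΔL, ΔJ).
(a)–(c): forbidden (parity, ΔS).
(a)–(d): allowed.
(b)–(c): forbidden (ΔS, ΔL, ΔJ).
(b)–(d): forbidden (parity, ΔL, ΔJ).
(c)–(d): forbidden (ΔS).
Allowed pairs: 1 of 6.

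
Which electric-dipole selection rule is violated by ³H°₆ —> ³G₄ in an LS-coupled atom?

Parity must change: odd → even — ok.
ΔJ = 0, ±1 (not J=0↔0): J: 6 → 4, ΔJ = -2 — fails.
ΔS = 0: S: 1 → 1 — ok.
ΔL = 0, ±1 (not L=0↔0): L: 5 → 4, ΔL = -1 — ok.

the ΔJ = 0, ±1 rule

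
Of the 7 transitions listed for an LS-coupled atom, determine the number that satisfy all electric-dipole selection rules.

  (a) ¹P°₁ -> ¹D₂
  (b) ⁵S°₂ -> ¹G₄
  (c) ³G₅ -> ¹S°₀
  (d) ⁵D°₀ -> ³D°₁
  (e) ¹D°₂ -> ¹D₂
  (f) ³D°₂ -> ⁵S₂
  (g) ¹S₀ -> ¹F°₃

(a) allowed
(b) forbidden (ΔS, ΔL, ΔJ fail)
(c) forbidden (ΔS, ΔL, ΔJ fail)
(d) forbidden (parity, ΔS fail)
(e) allowed
(f) forbidden (ΔS, ΔL fail)
(g) forbidden (ΔL, ΔJ fail)
Total allowed: 2 of 7.

2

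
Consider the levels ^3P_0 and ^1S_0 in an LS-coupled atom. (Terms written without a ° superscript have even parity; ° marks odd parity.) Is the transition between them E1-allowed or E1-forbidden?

forbidden

Parity must change: even → even — fails.
ΔS = 0: S: 1 → 0 — fails.
ΔL = 0, ±1 (not L=0↔0): L: 1 → 0, ΔL = -1 — passes.
ΔJ = 0, ±1 (not J=0↔0): J: 0 → 0, ΔJ = +0 — fails.
Rule(s) violated: parity, ΔS, ΔJ.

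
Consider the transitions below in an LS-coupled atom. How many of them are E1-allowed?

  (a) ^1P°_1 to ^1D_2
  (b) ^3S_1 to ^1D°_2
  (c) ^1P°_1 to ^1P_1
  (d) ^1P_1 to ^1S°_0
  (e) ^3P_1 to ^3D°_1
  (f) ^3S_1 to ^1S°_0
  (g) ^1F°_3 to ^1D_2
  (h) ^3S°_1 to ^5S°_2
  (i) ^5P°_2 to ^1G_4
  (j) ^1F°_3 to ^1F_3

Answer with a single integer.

(a) allowed
(b) forbidden (ΔS, ΔL fail)
(c) allowed
(d) allowed
(e) allowed
(f) forbidden (ΔS, ΔL fail)
(g) allowed
(h) forbidden (parity, ΔS, ΔL fail)
(i) forbidden (ΔS, ΔL, ΔJ fail)
(j) allowed
Total allowed: 6 of 10.

6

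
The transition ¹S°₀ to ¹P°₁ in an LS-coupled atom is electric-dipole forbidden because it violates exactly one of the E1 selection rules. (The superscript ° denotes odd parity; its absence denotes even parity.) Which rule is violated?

parity

Parity must change: odd → odd — fails.
ΔL = 0, ±1 (not L=0↔0): L: 0 → 1, ΔL = +1 — ok.
ΔJ = 0, ±1 (not J=0↔0): J: 0 → 1, ΔJ = +1 — ok.
ΔS = 0: S: 0 → 0 — ok.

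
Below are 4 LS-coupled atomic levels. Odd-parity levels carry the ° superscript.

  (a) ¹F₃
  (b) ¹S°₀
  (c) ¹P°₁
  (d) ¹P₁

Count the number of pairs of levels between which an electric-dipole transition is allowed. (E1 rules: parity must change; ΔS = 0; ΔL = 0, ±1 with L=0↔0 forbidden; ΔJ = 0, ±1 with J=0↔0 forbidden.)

2

(a)–(b): forbidden (ΔL, ΔJ).
(a)–(c): forbidden (ΔL, ΔJ).
(a)–(d): forbidden (parity, ΔL, ΔJ).
(b)–(c): forbidden (parity).
(b)–(d): allowed.
(c)–(d): allowed.
Allowed pairs: 2 of 6.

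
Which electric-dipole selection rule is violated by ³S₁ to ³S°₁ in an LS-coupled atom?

the L=0 ↔ L=0 exclusion

Initial level: S=1, L=0, J=1, parity even. Final level: S=1, L=0, J=1, parity odd.
Parity must change: even → odd — passes.
ΔS = 0: S: 1 → 1 — passes.
ΔJ = 0, ±1 (not J=0↔0): J: 1 → 1, ΔJ = +0 — passes.
ΔL = 0, ±1 (not L=0↔0): L: 0 → 0, ΔL = +0 — fails.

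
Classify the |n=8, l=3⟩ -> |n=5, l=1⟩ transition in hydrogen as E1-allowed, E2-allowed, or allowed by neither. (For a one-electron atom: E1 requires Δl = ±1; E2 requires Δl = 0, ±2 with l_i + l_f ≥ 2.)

E2

Δl = 1 − 3 = -2; l_i + l_f = 4.
E1 (Δl = ±1): not satisfied.
E2 (Δl = 0,±2, l_i+l_f ≥ 2): satisfied.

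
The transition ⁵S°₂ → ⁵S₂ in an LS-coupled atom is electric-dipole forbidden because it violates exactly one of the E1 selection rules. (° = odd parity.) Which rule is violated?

the L=0 ↔ L=0 exclusion

Parity must change: odd → even — satisfied.
ΔS = 0: S: 2 → 2 — satisfied.
ΔL = 0, ±1 (not L=0↔0): L: 0 → 0, ΔL = +0 — violated.
ΔJ = 0, ±1 (not J=0↔0): J: 2 → 2, ΔJ = +0 — satisfied.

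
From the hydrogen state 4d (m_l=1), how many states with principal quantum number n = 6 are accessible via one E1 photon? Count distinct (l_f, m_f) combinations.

5

E1 requires Δl = ±1, so l_f ∈ {1, 3}; with 0 ≤ l_f ≤ n_f−1 = 5, the allowed l_f values are {1, 3}.
For l_f = 1: m_f ∈ {m_i−1, m_i, m_i+1} ∩ [−1, 1] = {0, 1} → 2 states.
For l_f = 3: m_f ∈ {m_i−1, m_i, m_i+1} ∩ [−3, 3] = {0, 1, 2} → 3 states.
Total: 5.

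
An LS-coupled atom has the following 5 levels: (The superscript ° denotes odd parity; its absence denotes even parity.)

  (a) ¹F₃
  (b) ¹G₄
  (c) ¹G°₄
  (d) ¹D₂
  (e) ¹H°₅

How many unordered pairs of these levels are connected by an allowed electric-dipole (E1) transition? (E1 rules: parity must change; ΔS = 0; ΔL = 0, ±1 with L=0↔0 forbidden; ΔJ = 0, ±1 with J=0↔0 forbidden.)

(a)–(b): forbidden (parity).
(a)–(c): allowed.
(a)–(d): forbidden (parity).
(a)–(e): forbidden (ΔL, ΔJ).
(b)–(c): allowed.
(b)–(d): forbidden (parity, ΔL, ΔJ).
(b)–(e): allowed.
(c)–(d): forbidden (ΔL, ΔJ).
(c)–(e): forbidden (parity).
(d)–(e): forbidden (ΔL, ΔJ).
Allowed pairs: 3 of 10.

3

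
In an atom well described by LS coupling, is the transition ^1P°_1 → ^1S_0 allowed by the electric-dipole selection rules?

allowed

ΔL = 0, ±1 (not L=0↔0): L: 1 → 0, ΔL = -1 — ok.
Parity must change: odd → even — ok.
ΔJ = 0, ±1 (not J=0↔0): J: 1 → 0, ΔJ = -1 — ok.
ΔS = 0: S: 0 → 0 — ok.
All four E1 rules are satisfied.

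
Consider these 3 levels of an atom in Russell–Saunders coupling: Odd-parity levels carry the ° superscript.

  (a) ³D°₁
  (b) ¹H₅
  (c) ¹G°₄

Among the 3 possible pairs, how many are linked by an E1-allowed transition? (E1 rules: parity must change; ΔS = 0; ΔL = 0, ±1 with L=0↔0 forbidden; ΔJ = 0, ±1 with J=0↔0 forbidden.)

(a)–(b): forbidden (ΔS, ΔL, ΔJ).
(a)–(c): forbidden (parity, ΔS, ΔL, ΔJ).
(b)–(c): allowed.
Allowed pairs: 1 of 3.

1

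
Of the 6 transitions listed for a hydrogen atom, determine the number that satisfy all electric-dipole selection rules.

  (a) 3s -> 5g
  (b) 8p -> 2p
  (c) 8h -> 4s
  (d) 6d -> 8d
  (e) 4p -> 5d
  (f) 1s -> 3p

(a) forbidden — Δl = +4 (E1 requires Δl = ±1)
(b) forbidden — Δl = +0 (E1 requires Δl = ±1)
(c) forbidden — Δl = -5 (E1 requires Δl = ±1)
(d) forbidden — Δl = +0 (E1 requires Δl = ±1)
(e) allowed
(f) allowed
Total allowed: 2 of 6.

2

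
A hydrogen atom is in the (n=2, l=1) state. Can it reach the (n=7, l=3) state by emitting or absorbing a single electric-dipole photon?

Initial l = 1, final l = 3, so Δl = +2. E1 requires Δl = ±1: ✗.
The transition is electric-dipole forbidden.

forbidden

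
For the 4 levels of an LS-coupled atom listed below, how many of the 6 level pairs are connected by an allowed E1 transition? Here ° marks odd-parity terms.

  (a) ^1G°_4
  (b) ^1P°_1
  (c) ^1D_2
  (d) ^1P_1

(a)–(b): forbidden (parity, ΔL, ΔJ).
(a)–(c): forbidden (ΔL, ΔJ).
(a)–(d): forbidden (ΔL, ΔJ).
(b)–(c): allowed.
(b)–(d): allowed.
(c)–(d): forbidden (parity).
Allowed pairs: 2 of 6.

2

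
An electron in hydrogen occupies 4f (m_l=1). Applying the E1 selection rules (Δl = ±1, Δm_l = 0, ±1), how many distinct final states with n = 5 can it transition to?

E1 requires Δl = ±1, so l_f ∈ {2, 4}; with 0 ≤ l_f ≤ n_f−1 = 4, the allowed l_f values are {2, 4}.
For l_f = 2: m_f ∈ {m_i−1, m_i, m_i+1} ∩ [−2, 2] = {0, 1, 2} → 3 states.
For l_f = 4: m_f ∈ {m_i−1, m_i, m_i+1} ∩ [−4, 4] = {0, 1, 2} → 3 states.
Total: 6.

6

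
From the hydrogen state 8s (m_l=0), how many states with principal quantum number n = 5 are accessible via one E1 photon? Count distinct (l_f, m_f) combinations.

3

E1 requires Δl = ±1, so l_f ∈ {-1, 1}; with 0 ≤ l_f ≤ n_f−1 = 4, the allowed l_f values are {1}.
For l_f = 1: m_f ∈ {m_i−1, m_i, m_i+1} ∩ [−1, 1] = {-1, 0, 1} → 3 states.
Total: 3.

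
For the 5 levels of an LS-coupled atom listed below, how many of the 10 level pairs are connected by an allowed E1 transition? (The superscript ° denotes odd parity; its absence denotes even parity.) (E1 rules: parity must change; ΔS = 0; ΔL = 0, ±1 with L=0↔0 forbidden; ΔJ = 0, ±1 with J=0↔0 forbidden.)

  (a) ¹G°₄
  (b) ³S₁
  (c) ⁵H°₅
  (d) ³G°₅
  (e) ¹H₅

(a)–(b): forbidden (ΔS, ΔL, ΔJ).
(a)–(c): forbidden (parity, ΔS).
(a)–(d): forbidden (parity, ΔS).
(a)–(e): allowed.
(b)–(c): forbidden (ΔS, ΔL, ΔJ).
(b)–(d): forbidden (ΔL, ΔJ).
(b)–(e): forbidden (parity, ΔS, ΔL, ΔJ).
(c)–(d): forbidden (parity, ΔS).
(c)–(e): forbidden (ΔS).
(d)–(e): forbidden (ΔS).
Allowed pairs: 1 of 10.

1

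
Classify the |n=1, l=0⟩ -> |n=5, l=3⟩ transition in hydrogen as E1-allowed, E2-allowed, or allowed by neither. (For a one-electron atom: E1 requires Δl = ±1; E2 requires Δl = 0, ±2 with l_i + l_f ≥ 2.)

neither

Δl = 3 − 0 = +3; l_i + l_f = 3.
E1 (Δl = ±1): not satisfied.
E2 (Δl = 0,±2, l_i+l_f ≥ 2): not satisfied.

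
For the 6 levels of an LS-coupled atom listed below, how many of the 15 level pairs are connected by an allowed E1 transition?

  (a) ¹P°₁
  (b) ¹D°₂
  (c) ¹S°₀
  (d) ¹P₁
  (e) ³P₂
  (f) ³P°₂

(a)–(b): forbidden (parity).
(a)–(c): forbidden (parity).
(a)–(d): allowed.
(a)–(e): forbidden (ΔS).
(a)–(f): forbidden (parity, ΔS).
(b)–(c): forbidden (parity, ΔL, ΔJ).
(b)–(d): allowed.
(b)–(e): forbidden (ΔS).
(b)–(f): forbidden (parity, ΔS).
(c)–(d): allowed.
(c)–(e): forbidden (ΔS, ΔJ).
(c)–(f): forbidden (parity, ΔS, ΔJ).
(d)–(e): forbidden (parity, ΔS).
(d)–(f): forbidden (ΔS).
(e)–(f): allowed.
Allowed pairs: 4 of 15.

4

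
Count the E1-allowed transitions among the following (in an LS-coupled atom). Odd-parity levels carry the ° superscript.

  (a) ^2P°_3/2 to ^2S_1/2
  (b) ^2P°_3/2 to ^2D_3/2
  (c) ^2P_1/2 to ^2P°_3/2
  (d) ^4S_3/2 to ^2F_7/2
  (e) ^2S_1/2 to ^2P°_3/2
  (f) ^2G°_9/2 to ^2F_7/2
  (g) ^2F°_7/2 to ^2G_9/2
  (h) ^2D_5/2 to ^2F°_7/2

(a) allowed
(b) allowed
(c) allowed
(d) forbidden (parity, ΔS, ΔL, ΔJ fail)
(e) allowed
(f) allowed
(g) allowed
(h) allowed
Total allowed: 7 of 8.

7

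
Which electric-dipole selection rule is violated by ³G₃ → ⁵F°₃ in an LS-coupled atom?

the ΔS = 0 rule

Parity must change: even → odd — passes.
ΔS = 0: S: 1 → 2 — fails.
ΔL = 0, ±1 (not L=0↔0): L: 4 → 3, ΔL = -1 — passes.
ΔJ = 0, ±1 (not J=0↔0): J: 3 → 3, ΔJ = +0 — passes.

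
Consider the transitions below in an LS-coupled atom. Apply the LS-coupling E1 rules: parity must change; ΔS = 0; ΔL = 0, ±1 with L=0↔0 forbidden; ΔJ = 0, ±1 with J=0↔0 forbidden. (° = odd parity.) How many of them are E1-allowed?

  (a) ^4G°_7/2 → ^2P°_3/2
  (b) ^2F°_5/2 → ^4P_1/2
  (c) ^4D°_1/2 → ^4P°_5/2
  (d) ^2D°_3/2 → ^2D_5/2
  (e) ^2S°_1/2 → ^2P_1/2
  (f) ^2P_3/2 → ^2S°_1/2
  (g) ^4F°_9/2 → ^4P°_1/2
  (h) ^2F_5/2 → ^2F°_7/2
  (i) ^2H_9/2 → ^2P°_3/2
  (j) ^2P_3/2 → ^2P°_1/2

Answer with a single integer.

(a) forbidden (parity, ΔS, ΔL, ΔJ fail)
(b) forbidden (ΔS, ΔL, ΔJ fail)
(c) forbidden (parity, ΔJ fail)
(d) allowed
(e) allowed
(f) allowed
(g) forbidden (parity, ΔL, ΔJ fail)
(h) allowed
(i) forbidden (ΔL, ΔJ fail)
(j) allowed
Total allowed: 5 of 10.

5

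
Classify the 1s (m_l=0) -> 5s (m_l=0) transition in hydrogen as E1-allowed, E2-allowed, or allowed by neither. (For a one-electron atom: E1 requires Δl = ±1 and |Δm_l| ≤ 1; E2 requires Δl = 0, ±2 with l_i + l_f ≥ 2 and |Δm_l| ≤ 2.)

neither

Δl = 0 − 0 = +0; l_i + l_f = 0.
Δm_l = +0.
E1 (Δl = ±1, |Δm_l| ≤ 1): not satisfied.
E2 (Δl = 0,±2, l_i+l_f ≥ 2, |Δm_l| ≤ 2): not satisfied.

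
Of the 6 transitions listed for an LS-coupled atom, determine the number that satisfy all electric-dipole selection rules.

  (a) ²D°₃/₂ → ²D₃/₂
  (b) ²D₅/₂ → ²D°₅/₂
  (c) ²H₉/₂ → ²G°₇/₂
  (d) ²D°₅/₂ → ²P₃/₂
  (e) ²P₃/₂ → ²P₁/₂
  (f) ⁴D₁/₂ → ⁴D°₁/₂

5

(a) allowed
(b) allowed
(c) allowed
(d) allowed
(e) forbidden (parity fails)
(f) allowed
Total allowed: 5 of 6.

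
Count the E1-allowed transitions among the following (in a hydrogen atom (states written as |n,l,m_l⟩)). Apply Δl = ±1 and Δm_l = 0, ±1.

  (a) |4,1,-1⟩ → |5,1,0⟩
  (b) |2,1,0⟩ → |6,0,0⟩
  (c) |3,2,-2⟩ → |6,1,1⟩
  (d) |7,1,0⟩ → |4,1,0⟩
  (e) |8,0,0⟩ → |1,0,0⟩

1

(a) forbidden — Δl = +0 (E1 requires Δl = ±1)
(b) allowed
(c) forbidden — Δm_l = +3 (E1 requires Δm_l = 0, ±1)
(d) forbidden — Δl = +0 (E1 requires Δl = ±1)
(e) forbidden — Δl = +0 (E1 requires Δl = ±1)
Total allowed: 1 of 5.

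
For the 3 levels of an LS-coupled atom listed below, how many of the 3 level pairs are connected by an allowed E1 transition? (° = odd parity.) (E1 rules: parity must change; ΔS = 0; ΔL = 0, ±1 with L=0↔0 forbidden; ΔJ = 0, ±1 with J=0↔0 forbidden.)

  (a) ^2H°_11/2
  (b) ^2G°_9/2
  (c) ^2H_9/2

(a)–(b): forbidden (parity).
(a)–(c): allowed.
(b)–(c): allowed.
Allowed pairs: 2 of 3.

2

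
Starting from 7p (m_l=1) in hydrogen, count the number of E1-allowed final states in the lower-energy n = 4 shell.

4

E1 requires Δl = ±1, so l_f ∈ {0, 2}; with 0 ≤ l_f ≤ n_f−1 = 3, the allowed l_f values are {0, 2}.
For l_f = 0: m_f ∈ {m_i−1, m_i, m_i+1} ∩ [−0, 0] = {0} → 1 state.
For l_f = 2: m_f ∈ {m_i−1, m_i, m_i+1} ∩ [−2, 2] = {0, 1, 2} → 3 states.
Total: 4.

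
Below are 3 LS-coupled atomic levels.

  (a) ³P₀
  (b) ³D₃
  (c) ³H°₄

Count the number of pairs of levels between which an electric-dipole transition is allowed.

0

(a)–(b): forbidden (parity, ΔJ).
(a)–(c): forbidden (ΔL, ΔJ).
(b)–(c): forbidden (ΔL).
Allowed pairs: 0 of 3.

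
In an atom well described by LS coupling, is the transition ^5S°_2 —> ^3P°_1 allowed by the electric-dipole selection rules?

forbidden

Reading off the term symbols: S 2→1, L 0→1, J 2→1, parity odd→odd.
Parity must change: odd → odd — fails.
ΔS = 0: S: 2 → 1 — fails.
ΔL = 0, ±1 (not L=0↔0): L: 0 → 1, ΔL = +1 — ok.
ΔJ = 0, ±1 (not J=0↔0): J: 2 → 1, ΔJ = -1 — ok.
Rule(s) violated: parity, ΔS.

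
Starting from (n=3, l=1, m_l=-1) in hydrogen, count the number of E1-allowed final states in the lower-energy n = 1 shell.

E1 requires Δl = ±1, so l_f ∈ {0, 2}; with 0 ≤ l_f ≤ n_f−1 = 0, the allowed l_f values are {0}.
For l_f = 0: m_f ∈ {m_i−1, m_i, m_i+1} ∩ [−0, 0] = {0} → 1 state.
Total: 1.

1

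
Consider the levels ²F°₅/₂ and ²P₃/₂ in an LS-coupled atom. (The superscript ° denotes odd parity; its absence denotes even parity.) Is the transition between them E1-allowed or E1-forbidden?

forbidden

Initial level: S=1/2, L=3, J=5/2, parity odd. Final level: S=1/2, L=1, J=3/2, parity even.
Parity must change: odd → even — passes.
ΔS = 0: S: 1/2 → 1/2 — passes.
ΔL = 0, ±1 (not L=0↔0): L: 3 → 1, ΔL = -2 — fails.
ΔJ = 0, ±1 (not J=0↔0): J: 5/2 → 3/2, ΔJ = -1 — passes.
Rule(s) violated: ΔL.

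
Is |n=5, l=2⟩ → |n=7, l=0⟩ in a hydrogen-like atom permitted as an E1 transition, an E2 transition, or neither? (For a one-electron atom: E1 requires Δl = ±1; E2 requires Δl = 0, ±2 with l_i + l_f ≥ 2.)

E2

Δl = 0 − 2 = -2; l_i + l_f = 2.
E1 (Δl = ±1): not satisfied.
E2 (Δl = 0,±2, l_i+l_f ≥ 2): satisfied.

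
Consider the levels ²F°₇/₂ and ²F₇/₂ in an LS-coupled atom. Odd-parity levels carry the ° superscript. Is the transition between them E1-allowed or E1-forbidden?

Reading off the term symbols: S 1/2→1/2, L 3→3, J 7/2→7/2, parity odd→even.
Parity must change: odd → even — satisfied.
ΔS = 0: S: 1/2 → 1/2 — satisfied.
ΔL = 0, ±1 (not L=0↔0): L: 3 → 3, ΔL = +0 — satisfied.
ΔJ = 0, ±1 (not J=0↔0): J: 7/2 → 7/2, ΔJ = +0 — satisfied.
All four E1 rules are satisfied.

allowed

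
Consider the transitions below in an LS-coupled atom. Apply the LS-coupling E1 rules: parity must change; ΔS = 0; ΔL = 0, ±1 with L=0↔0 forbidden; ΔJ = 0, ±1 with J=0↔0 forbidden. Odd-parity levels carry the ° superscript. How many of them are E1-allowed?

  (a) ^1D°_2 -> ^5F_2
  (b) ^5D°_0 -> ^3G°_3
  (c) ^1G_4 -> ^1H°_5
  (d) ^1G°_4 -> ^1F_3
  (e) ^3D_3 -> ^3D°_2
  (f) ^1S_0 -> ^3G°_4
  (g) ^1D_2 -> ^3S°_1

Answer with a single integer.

(a) forbidden (ΔS fails)
(b) forbidden (parity, ΔS, ΔL, ΔJ fail)
(c) allowed
(d) allowed
(e) allowed
(f) forbidden (ΔS, ΔL, ΔJ fail)
(g) forbidden (ΔS, ΔL fail)
Total allowed: 3 of 7.

3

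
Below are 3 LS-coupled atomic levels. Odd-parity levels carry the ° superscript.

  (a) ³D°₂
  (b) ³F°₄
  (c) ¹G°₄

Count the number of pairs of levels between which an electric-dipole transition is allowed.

0

(a)–(b): forbidden (parity, ΔJ).
(a)–(c): forbidden (parity, ΔS, ΔL, ΔJ).
(b)–(c): forbidden (parity, ΔS).
Allowed pairs: 0 of 3.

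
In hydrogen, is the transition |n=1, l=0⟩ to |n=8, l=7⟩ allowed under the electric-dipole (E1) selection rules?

forbidden

l: 0 → 7 (Δl = +7). Δl = ±1 fails.
The transition is electric-dipole forbidden.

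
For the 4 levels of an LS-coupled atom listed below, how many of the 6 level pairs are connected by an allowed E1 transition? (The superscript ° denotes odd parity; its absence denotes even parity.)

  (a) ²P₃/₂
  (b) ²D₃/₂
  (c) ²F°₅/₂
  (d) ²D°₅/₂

(a)–(b): forbidden (parity).
(a)–(c): forbidden (ΔL).
(a)–(d): allowed.
(b)–(c): allowed.
(b)–(d): allowed.
(c)–(d): forbidden (parity).
Allowed pairs: 3 of 6.

3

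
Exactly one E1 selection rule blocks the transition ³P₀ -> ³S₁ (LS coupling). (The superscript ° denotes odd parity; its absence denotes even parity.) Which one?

ΔL = 0, ±1 (not L=0↔0): L: 1 → 0, ΔL = -1 — passes.
ΔS = 0: S: 1 → 1 — passes.
ΔJ = 0, ±1 (not J=0↔0): J: 0 → 1, ΔJ = +1 — passes.
Parity must change: even → even — fails.

parity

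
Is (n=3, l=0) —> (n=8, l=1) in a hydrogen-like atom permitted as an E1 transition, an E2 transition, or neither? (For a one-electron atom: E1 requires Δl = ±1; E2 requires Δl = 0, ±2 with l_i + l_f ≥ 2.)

Δl = 1 − 0 = +1; l_i + l_f = 1.
E1 (Δl = ±1): satisfied.
E2 (Δl = 0,±2, l_i+l_f ≥ 2): not satisfied.

E1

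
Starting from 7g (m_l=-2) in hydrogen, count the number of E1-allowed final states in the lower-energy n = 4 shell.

3

E1 requires Δl = ±1, so l_f ∈ {3, 5}; with 0 ≤ l_f ≤ n_f−1 = 3, the allowed l_f values are {3}.
For l_f = 3: m_f ∈ {m_i−1, m_i, m_i+1} ∩ [−3, 3] = {-3, -2, -1} → 3 states.
Total: 3.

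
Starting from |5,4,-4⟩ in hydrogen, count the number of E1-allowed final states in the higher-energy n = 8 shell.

4

E1 requires Δl = ±1, so l_f ∈ {3, 5}; with 0 ≤ l_f ≤ n_f−1 = 7, the allowed l_f values are {3, 5}.
For l_f = 3: m_f ∈ {m_i−1, m_i, m_i+1} ∩ [−3, 3] = {-3} → 1 state.
For l_f = 5: m_f ∈ {m_i−1, m_i, m_i+1} ∩ [−5, 5] = {-5, -4, -3} → 3 states.
Total: 4.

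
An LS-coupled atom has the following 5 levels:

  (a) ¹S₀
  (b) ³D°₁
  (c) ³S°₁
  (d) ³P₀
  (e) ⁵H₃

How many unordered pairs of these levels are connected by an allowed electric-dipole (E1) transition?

2

(a)–(b): forbidden (ΔS, ΔL).
(a)–(c): forbidden (ΔS, ΔL).
(a)–(d): forbidden (parity, ΔS, ΔJ).
(a)–(e): forbidden (parity, ΔS, ΔL, ΔJ).
(b)–(c): forbidden (parity, ΔL).
(b)–(d): allowed.
(b)–(e): forbidden (ΔS, ΔL, ΔJ).
(c)–(d): allowed.
(c)–(e): forbidden (ΔS, ΔL, ΔJ).
(d)–(e): forbidden (parity, ΔS, ΔL, ΔJ).
Allowed pairs: 2 of 10.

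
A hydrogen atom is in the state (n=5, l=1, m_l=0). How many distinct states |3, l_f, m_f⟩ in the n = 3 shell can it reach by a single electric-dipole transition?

E1 requires Δl = ±1, so l_f ∈ {0, 2}; with 0 ≤ l_f ≤ n_f−1 = 2, the allowed l_f values are {0, 2}.
For l_f = 0: m_f ∈ {m_i−1, m_i, m_i+1} ∩ [−0, 0] = {0} → 1 state.
For l_f = 2: m_f ∈ {m_i−1, m_i, m_i+1} ∩ [−2, 2] = {-1, 0, 1} → 3 states.
Total: 4.

4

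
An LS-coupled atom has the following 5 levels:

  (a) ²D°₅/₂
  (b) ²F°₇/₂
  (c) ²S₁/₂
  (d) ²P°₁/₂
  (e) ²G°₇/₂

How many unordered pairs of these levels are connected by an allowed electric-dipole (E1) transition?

1

(a)–(b): forbidden (parity).
(a)–(c): forbidden (ΔL, ΔJ).
(a)–(d): forbidden (parity, ΔJ).
(a)–(e): forbidden (parity, ΔL).
(b)–(c): forbidden (ΔL, ΔJ).
(b)–(d): forbidden (parity, ΔL, ΔJ).
(b)–(e): forbidden (parity).
(c)–(d): allowed.
(c)–(e): forbidden (ΔL, ΔJ).
(d)–(e): forbidden (parity, ΔL, ΔJ).
Allowed pairs: 1 of 10.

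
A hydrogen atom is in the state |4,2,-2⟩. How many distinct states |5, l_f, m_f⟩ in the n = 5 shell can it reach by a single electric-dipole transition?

E1 requires Δl = ±1, so l_f ∈ {1, 3}; with 0 ≤ l_f ≤ n_f−1 = 4, the allowed l_f values are {1, 3}.
For l_f = 1: m_f ∈ {m_i−1, m_i, m_i+1} ∩ [−1, 1] = {-1} → 1 state.
For l_f = 3: m_f ∈ {m_i−1, m_i, m_i+1} ∩ [−3, 3] = {-3, -2, -1} → 3 states.
Total: 4.

4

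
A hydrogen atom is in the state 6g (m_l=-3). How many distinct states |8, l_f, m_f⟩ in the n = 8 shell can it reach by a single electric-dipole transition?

E1 requires Δl = ±1, so l_f ∈ {3, 5}; with 0 ≤ l_f ≤ n_f−1 = 7, the allowed l_f values are {3, 5}.
For l_f = 3: m_f ∈ {m_i−1, m_i, m_i+1} ∩ [−3, 3] = {-3, -2} → 2 states.
For l_f = 5: m_f ∈ {m_i−1, m_i, m_i+1} ∩ [−5, 5] = {-4, -3, -2} → 3 states.
Total: 5.

5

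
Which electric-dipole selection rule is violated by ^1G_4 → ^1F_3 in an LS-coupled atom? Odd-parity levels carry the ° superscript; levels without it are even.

parity

Reading off the term symbols: S 0→0, L 4→3, J 4→3, parity even→even.
ΔJ = 0, ±1 (not J=0↔0): J: 4 → 3, ΔJ = -1 — ✓.
ΔS = 0: S: 0 → 0 — ✓.
Parity must change: even → even — ✗.
ΔL = 0, ±1 (not L=0↔0): L: 4 → 3, ΔL = -1 — ✓.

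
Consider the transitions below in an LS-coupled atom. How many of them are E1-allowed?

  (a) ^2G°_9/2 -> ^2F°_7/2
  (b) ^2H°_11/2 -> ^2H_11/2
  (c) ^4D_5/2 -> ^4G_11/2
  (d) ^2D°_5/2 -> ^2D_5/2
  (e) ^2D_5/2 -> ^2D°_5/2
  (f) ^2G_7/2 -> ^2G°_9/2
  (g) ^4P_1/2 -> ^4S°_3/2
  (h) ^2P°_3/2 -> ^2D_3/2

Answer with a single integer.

6

(a) forbidden (parity fails)
(b) allowed
(c) forbidden (parity, ΔL, ΔJ fail)
(d) allowed
(e) allowed
(f) allowed
(g) allowed
(h) allowed
Total allowed: 6 of 8.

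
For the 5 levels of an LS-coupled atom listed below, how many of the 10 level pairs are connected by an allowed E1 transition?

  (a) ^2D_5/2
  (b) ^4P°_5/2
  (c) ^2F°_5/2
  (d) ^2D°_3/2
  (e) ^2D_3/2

(a)–(b): forbidden (ΔS).
(a)–(c): allowed.
(a)–(d): allowed.
(a)–(e): forbidden (parity).
(b)–(c): forbidden (parity, ΔS, ΔL).
(b)–(d): forbidden (parity, ΔS).
(b)–(e): forbidden (ΔS).
(c)–(d): forbidden (parity).
(c)–(e): allowed.
(d)–(e): allowed.
Allowed pairs: 4 of 10.

4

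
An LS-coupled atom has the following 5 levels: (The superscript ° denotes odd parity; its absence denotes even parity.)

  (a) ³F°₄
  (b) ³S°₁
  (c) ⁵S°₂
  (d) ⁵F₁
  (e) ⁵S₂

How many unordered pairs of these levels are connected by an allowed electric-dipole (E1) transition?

(a)–(b): forbidden (parity, ΔL, ΔJ).
(a)–(c): forbidden (parity, ΔS, ΔL, ΔJ).
(a)–(d): forbidden (ΔS, ΔJ).
(a)–(e): forbidden (ΔS, ΔL, ΔJ).
(b)–(c): forbidden (parity, ΔS, ΔL).
(b)–(d): forbidden (ΔS, ΔL).
(b)–(e): forbidden (ΔS, ΔL).
(c)–(d): forbidden (ΔL).
(c)–(e): forbidden (ΔL).
(d)–(e): forbidden (parity, ΔL).
Allowed pairs: 0 of 10.

0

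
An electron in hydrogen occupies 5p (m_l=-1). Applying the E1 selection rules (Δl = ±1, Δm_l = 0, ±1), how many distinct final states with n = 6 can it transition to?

E1 requires Δl = ±1, so l_f ∈ {0, 2}; with 0 ≤ l_f ≤ n_f−1 = 5, the allowed l_f values are {0, 2}.
For l_f = 0: m_f ∈ {m_i−1, m_i, m_i+1} ∩ [−0, 0] = {0} → 1 state.
For l_f = 2: m_f ∈ {m_i−1, m_i, m_i+1} ∩ [−2, 2] = {-2, -1, 0} → 3 states.
Total: 4.

4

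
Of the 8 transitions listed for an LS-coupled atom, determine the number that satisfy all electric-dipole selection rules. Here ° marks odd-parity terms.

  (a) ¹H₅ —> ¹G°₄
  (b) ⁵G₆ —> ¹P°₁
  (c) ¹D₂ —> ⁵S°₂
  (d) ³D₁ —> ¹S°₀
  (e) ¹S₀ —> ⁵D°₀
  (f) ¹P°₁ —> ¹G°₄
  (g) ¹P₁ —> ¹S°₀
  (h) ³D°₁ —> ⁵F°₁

2

(a) allowed
(b) forbidden (ΔS, ΔL, ΔJ fail)
(c) forbidden (ΔS, ΔL fail)
(d) forbidden (ΔS, ΔL fail)
(e) forbidden (ΔS, ΔL, ΔJ fail)
(f) forbidden (parity, ΔL, ΔJ fail)
(g) allowed
(h) forbidden (parity, ΔS fail)
Total allowed: 2 of 8.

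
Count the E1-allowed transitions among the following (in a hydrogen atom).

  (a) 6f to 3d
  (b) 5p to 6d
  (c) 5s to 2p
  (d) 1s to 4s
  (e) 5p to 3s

4

(a) allowed
(b) allowed
(c) allowed
(d) forbidden — Δl = +0 (E1 requires Δl = ±1)
(e) allowed
Total allowed: 4 of 5.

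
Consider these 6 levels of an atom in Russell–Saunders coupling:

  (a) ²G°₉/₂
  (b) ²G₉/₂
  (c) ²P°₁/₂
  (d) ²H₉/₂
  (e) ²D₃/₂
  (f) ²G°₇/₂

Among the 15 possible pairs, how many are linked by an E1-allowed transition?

5

(a)–(b): allowed.
(a)–(c): forbidden (parity, ΔL, ΔJ).
(a)–(d): allowed.
(a)–(e): forbidden (ΔL, ΔJ).
(a)–(f): forbidden (parity).
(b)–(c): forbidden (ΔL, ΔJ).
(b)–(d): forbidden (parity).
(b)–(e): forbidden (parity, ΔL, ΔJ).
(b)–(f): allowed.
(c)–(d): forbidden (ΔL, ΔJ).
(c)–(e): allowed.
(c)–(f): forbidden (parity, ΔL, ΔJ).
(d)–(e): forbidden (parity, ΔL, ΔJ).
(d)–(f): allowed.
(e)–(f): forbidden (ΔL, ΔJ).
Allowed pairs: 5 of 15.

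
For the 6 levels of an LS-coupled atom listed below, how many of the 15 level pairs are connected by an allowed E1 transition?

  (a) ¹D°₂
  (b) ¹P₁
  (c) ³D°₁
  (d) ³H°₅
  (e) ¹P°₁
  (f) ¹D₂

(a)–(b): allowed.
(a)–(c): forbidden (parity, ΔS).
(a)–(d): forbidden (parity, ΔS, ΔL, ΔJ).
(a)–(e): forbidden (parity).
(a)–(f): allowed.
(b)–(c): forbidden (ΔS).
(b)–(d): forbidden (ΔS, ΔL, ΔJ).
(b)–(e): allowed.
(b)–(f): forbidden (parity).
(c)–(d): forbidden (parity, ΔL, ΔJ).
(c)–(e): forbidden (parity, ΔS).
(c)–(f): forbidden (ΔS).
(d)–(e): forbidden (parity, ΔS, ΔL, ΔJ).
(d)–(f): forbidden (ΔS, ΔL, ΔJ).
(e)–(f): allowed.
Allowed pairs: 4 of 15.

4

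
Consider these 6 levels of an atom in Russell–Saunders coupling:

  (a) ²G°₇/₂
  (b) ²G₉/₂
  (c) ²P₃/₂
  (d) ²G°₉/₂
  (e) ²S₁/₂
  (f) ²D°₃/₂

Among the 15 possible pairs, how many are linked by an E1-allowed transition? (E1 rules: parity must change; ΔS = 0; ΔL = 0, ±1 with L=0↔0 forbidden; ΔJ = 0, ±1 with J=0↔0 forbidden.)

3

(a)–(b): allowed.
(a)–(c): forbidden (ΔL, ΔJ).
(a)–(d): forbidden (parity).
(a)–(e): forbidden (ΔL, ΔJ).
(a)–(f): forbidden (parity, ΔL, ΔJ).
(b)–(c): forbidden (parity, ΔL, ΔJ).
(b)–(d): allowed.
(b)–(e): forbidden (parity, ΔL, ΔJ).
(b)–(f): forbidden (ΔL, ΔJ).
(c)–(d): forbidden (ΔL, ΔJ).
(c)–(e): forbidden (parity).
(c)–(f): allowed.
(d)–(e): forbidden (ΔL, ΔJ).
(d)–(f): forbidden (parity, ΔL, ΔJ).
(e)–(f): forbidden (ΔL).
Allowed pairs: 3 of 15.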